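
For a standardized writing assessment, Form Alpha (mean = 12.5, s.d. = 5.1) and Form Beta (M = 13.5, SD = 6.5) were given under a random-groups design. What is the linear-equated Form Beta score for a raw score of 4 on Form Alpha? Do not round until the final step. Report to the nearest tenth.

2.7

Linear equating: y = (SD_Y/SD_X)(x − M_X) + M_Y
y = (6.5/5.1)(4 − 12.5) + 13.5
y = 1.274510 × -8.5 + 13.5 = -10.8333 + 13.5 = 2.7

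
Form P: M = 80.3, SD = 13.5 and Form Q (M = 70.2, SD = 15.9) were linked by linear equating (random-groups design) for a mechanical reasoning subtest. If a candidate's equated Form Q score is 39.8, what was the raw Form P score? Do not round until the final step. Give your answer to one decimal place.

54.5

Invert y = (SD_Y/SD_X)(x − M_X) + M_Y:
x = (SD_X/SD_Y)(y − M_Y) + M_X = (13.5/15.9)(39.8 − 70.2) + 80.3
x = 0.849057 × -30.400 + 80.3 = 54.5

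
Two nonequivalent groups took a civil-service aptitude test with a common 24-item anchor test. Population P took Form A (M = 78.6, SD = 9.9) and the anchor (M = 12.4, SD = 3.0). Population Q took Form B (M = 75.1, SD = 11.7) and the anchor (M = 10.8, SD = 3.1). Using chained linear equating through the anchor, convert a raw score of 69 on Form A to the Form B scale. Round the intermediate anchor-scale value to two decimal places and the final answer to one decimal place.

70.2

Form A → anchor (Population P): v = (3.0/9.9)(69 − 78.6) + 12.4 = 9.49
anchor → Form B (Population Q): y = (11.7/3.1)(9.49 − 10.8) + 75.1 = 70.2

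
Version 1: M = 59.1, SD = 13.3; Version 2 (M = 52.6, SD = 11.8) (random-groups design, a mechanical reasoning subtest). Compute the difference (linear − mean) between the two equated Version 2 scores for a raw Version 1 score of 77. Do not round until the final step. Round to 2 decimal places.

-2.02

Mean-equated: 77 + (52.6 − 59.1) = 70.50
Linear-equated: (11.8/13.3)(77 − 59.1) + 52.6 = 68.481
Difference = 68.481 − 70.50 = -2.02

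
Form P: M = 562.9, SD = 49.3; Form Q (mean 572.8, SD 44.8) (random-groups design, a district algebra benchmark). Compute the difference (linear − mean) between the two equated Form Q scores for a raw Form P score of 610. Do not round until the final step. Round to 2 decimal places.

-4.30

Mean-equated: 610 + (572.8 − 562.9) = 619.90
Linear-equated: (44.8/49.3)(610 − 562.9) + 572.8 = 615.601
Difference = 615.601 − 619.90 = -4.30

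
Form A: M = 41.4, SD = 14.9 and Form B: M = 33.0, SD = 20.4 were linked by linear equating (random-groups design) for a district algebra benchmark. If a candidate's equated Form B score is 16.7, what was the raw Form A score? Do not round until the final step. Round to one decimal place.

29.5

Invert y = (SD_Y/SD_X)(x − M_X) + M_Y:
x = (SD_X/SD_Y)(y − M_Y) + M_X = (14.9/20.4)(16.7 − 33.0) + 41.4
x = 0.730392 × -16.300 + 41.4 = 29.5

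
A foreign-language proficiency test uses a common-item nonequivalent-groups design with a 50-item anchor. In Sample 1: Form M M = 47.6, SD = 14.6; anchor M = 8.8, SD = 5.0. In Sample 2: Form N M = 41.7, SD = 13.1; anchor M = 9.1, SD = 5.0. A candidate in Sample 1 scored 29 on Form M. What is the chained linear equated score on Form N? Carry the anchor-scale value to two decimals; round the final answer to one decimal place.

24.2

Form M → anchor (Sample 1): v = (5.0/14.6)(29 − 47.6) + 8.8 = 2.43
anchor → Form N (Sample 2): y = (13.1/5.0)(2.43 − 9.1) + 41.7 = 24.2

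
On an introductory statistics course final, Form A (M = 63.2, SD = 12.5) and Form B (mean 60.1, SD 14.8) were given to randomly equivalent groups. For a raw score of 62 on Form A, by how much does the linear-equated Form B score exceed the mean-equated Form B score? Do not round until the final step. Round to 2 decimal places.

Mean-equated: 62 + (60.1 − 63.2) = 58.90
Linear-equated: (14.8/12.5)(62 − 63.2) + 60.1 = 58.679
Difference = 58.679 − 58.90 = -0.22

-0.22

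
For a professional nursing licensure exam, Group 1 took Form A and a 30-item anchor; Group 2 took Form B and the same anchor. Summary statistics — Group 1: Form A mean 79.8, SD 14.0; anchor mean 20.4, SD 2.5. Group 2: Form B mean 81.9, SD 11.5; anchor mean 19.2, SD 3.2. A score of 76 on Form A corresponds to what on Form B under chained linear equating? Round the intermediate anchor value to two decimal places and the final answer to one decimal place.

Form A → anchor (Group 1): v = (2.5/14.0)(76 − 79.8) + 20.4 = 19.72
anchor → Form B (Group 2): y = (11.5/3.2)(19.72 − 19.2) + 81.9 = 83.8

83.8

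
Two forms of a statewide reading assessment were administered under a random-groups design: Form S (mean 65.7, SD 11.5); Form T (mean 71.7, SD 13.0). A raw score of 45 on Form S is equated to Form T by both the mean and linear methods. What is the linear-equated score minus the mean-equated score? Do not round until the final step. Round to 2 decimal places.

-2.70

Mean-equated: 45 + (71.7 − 65.7) = 51.00
Linear-equated: (13.0/11.5)(45 − 65.7) + 71.7 = 48.300
Difference = 48.300 − 51.00 = -2.70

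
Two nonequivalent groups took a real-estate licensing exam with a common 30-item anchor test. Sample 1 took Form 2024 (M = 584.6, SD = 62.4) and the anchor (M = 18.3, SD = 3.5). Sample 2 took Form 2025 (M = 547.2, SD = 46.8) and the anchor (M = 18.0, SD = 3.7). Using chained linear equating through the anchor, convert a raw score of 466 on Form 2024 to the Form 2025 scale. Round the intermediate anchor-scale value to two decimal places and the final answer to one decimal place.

Form 2024 → anchor (Sample 1): v = (3.5/62.4)(466 − 584.6) + 18.3 = 11.65
anchor → Form 2025 (Sample 2): y = (46.8/3.7)(11.65 − 18.0) + 547.2 = 466.9

466.9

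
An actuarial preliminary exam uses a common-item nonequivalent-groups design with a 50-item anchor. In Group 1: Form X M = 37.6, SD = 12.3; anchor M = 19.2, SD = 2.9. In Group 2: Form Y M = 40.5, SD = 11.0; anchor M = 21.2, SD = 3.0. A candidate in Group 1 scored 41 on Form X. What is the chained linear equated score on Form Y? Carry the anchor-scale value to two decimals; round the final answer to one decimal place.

36.1

Form X → anchor (Group 1): v = (2.9/12.3)(41 − 37.6) + 19.2 = 20.00
anchor → Form Y (Group 2): y = (11.0/3.0)(20.00 − 21.2) + 40.5 = 36.1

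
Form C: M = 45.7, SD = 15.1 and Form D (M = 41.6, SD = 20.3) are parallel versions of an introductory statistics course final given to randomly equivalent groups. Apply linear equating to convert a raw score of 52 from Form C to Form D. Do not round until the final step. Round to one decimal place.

Linear equating: y = (SD_Y/SD_X)(x − M_X) + M_Y
y = (20.3/15.1)(52 − 45.7) + 41.6
y = 1.344371 × 6.3 + 41.6 = 8.4695 + 41.6 = 50.1

50.1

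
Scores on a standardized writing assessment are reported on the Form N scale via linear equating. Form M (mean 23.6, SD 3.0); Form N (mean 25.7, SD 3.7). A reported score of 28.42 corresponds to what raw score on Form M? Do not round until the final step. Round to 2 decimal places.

Invert y = (SD_Y/SD_X)(x − M_X) + M_Y:
x = (SD_X/SD_Y)(y − M_Y) + M_X = (3.0/3.7)(28.42 − 25.7) + 23.6
x = 0.810811 × 2.720 + 23.6 = 25.81

25.81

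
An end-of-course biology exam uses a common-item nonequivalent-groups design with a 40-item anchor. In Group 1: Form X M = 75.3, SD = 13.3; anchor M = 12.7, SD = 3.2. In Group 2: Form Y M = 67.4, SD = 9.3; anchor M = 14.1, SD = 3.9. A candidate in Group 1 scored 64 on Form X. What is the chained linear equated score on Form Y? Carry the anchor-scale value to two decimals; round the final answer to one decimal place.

57.6

Form X → anchor (Group 1): v = (3.2/13.3)(64 − 75.3) + 12.7 = 9.98
anchor → Form Y (Group 2): y = (9.3/3.9)(9.98 − 14.1) + 67.4 = 57.6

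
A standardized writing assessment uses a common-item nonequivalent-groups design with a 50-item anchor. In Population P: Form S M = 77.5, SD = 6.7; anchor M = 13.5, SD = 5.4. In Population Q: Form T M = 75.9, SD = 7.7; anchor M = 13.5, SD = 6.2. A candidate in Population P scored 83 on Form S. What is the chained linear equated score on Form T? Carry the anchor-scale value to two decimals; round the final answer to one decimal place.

81.4

Form S → anchor (Population P): v = (5.4/6.7)(83 − 77.5) + 13.5 = 17.93
anchor → Form T (Population Q): y = (7.7/6.2)(17.93 − 13.5) + 75.9 = 81.4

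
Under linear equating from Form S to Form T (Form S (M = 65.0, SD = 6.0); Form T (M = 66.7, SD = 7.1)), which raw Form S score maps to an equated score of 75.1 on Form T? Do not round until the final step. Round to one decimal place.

72.1

Invert y = (SD_Y/SD_X)(x − M_X) + M_Y:
x = (SD_X/SD_Y)(y − M_Y) + M_X = (6.0/7.1)(75.1 − 66.7) + 65.0
x = 0.845070 × 8.400 + 65.0 = 72.1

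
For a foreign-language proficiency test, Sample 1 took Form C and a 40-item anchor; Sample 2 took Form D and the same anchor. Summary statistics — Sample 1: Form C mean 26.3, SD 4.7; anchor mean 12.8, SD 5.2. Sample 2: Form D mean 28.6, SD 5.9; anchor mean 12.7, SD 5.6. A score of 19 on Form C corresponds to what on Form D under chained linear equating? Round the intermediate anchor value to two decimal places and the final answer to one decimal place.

Form C → anchor (Sample 1): v = (5.2/4.7)(19 − 26.3) + 12.8 = 4.72
anchor → Form D (Sample 2): y = (5.9/5.6)(4.72 − 12.7) + 28.6 = 20.2

20.2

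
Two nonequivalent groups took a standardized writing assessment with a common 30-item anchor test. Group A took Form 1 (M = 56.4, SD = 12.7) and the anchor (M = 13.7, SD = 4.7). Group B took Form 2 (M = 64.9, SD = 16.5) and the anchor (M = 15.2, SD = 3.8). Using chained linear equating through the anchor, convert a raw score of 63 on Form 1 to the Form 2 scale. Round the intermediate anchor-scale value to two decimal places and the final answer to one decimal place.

Form 1 → anchor (Group A): v = (4.7/12.7)(63 − 56.4) + 13.7 = 16.14
anchor → Form 2 (Group B): y = (16.5/3.8)(16.14 − 15.2) + 64.9 = 69.0

69.0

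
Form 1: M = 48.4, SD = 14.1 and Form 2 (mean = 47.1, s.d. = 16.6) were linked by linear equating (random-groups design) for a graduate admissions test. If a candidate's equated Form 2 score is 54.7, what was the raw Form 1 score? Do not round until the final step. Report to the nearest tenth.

54.9

Invert y = (SD_Y/SD_X)(x − M_X) + M_Y:
x = (SD_X/SD_Y)(y − M_Y) + M_X = (14.1/16.6)(54.7 − 47.1) + 48.4
x = 0.849398 × 7.600 + 48.4 = 54.9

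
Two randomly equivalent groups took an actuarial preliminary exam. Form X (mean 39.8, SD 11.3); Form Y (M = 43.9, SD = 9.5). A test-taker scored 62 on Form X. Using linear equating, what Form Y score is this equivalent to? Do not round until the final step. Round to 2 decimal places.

Linear equating: y = (SD_Y/SD_X)(x − M_X) + M_Y
y = (9.5/11.3)(62 − 39.8) + 43.9
y = 0.840708 × 22.2 + 43.9 = 18.6637 + 43.9 = 62.56

62.56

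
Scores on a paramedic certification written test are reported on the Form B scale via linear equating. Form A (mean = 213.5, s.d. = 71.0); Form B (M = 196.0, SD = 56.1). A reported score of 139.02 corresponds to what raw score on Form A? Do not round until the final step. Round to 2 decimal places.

141.39

Invert y = (SD_Y/SD_X)(x − M_X) + M_Y:
x = (SD_X/SD_Y)(y − M_Y) + M_X = (71.0/56.1)(139.02 − 196.0) + 213.5
x = 1.265597 × -56.980 + 213.5 = 141.39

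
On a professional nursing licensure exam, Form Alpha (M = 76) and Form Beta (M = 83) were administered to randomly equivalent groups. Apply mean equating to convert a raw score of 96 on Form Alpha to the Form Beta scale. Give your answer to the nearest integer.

103

Mean equating: y = x + (M_Y − M_X) = 96 + (83 − 76) = 103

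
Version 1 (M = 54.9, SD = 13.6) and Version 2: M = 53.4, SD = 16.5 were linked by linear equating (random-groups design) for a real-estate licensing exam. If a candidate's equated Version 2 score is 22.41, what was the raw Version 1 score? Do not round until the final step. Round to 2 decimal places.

Invert y = (SD_Y/SD_X)(x − M_X) + M_Y:
x = (SD_X/SD_Y)(y − M_Y) + M_X = (13.6/16.5)(22.41 − 53.4) + 54.9
x = 0.824242 × -30.990 + 54.9 = 29.36

29.36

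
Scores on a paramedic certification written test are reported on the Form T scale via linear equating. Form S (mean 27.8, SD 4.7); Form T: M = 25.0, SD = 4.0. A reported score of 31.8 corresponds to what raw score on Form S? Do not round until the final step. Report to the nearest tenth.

Invert y = (SD_Y/SD_X)(x − M_X) + M_Y:
x = (SD_X/SD_Y)(y − M_Y) + M_X = (4.7/4.0)(31.8 − 25.0) + 27.8
x = 1.175000 × 6.800 + 27.8 = 35.8

35.8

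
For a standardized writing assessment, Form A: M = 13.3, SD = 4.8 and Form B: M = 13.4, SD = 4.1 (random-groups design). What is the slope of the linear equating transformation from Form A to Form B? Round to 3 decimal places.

0.854

A = SD_Y / SD_X = 4.1 / 4.8 = 0.854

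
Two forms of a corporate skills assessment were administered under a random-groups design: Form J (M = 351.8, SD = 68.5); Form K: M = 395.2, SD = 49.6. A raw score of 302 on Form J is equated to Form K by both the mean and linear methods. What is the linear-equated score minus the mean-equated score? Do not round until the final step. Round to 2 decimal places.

Mean-equated: 302 + (395.2 − 351.8) = 345.40
Linear-equated: (49.6/68.5)(302 − 351.8) + 395.2 = 359.140
Difference = 359.140 − 345.40 = 13.74

13.74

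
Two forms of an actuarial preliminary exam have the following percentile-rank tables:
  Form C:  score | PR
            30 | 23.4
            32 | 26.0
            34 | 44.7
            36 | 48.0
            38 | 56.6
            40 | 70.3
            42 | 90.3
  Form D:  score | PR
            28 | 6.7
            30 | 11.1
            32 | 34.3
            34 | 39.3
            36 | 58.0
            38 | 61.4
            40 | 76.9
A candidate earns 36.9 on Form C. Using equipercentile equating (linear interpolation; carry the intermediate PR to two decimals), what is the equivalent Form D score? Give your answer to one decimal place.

35.3

PR of 36.9 on Form C: 48.0 + (36.9 − 36)/(38 − 36) × (56.6 − 48.0) = 51.87
On Form D, PR 51.87 falls between score 34 (PR 39.3) and 36 (PR 58.0).
Interpolate: 34 + (51.87 − 39.3)/(58.0 − 39.3) × (36 − 34) = 35.3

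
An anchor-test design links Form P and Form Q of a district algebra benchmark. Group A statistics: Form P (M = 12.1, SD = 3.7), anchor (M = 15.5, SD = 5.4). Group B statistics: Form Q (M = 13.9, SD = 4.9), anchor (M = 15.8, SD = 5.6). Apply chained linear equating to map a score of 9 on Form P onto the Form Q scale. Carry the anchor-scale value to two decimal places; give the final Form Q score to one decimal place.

Form P → anchor (Group A): v = (5.4/3.7)(9 − 12.1) + 15.5 = 10.98
anchor → Form Q (Group B): y = (4.9/5.6)(10.98 − 15.8) + 13.9 = 9.7

9.7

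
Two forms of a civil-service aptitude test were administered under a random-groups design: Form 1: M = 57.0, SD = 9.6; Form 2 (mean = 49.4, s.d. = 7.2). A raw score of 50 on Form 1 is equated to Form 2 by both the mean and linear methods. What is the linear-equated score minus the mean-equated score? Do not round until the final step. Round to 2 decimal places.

1.75

Mean-equated: 50 + (49.4 − 57.0) = 42.40
Linear-equated: (7.2/9.6)(50 − 57.0) + 49.4 = 44.150
Difference = 44.150 − 42.40 = 1.75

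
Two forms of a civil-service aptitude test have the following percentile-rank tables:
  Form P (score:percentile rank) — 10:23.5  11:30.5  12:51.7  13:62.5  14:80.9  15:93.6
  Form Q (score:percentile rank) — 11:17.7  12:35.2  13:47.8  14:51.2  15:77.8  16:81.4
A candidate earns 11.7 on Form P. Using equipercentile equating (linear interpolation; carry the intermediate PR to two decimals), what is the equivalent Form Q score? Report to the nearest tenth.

PR of 11.7 on Form P: 30.5 + (11.7 − 11)/(12 − 11) × (51.7 − 30.5) = 45.34
On Form Q, PR 45.34 falls between score 12 (PR 35.2) and 13 (PR 47.8).
Interpolate: 12 + (45.34 − 35.2)/(47.8 − 35.2) × (13 − 12) = 12.8

12.8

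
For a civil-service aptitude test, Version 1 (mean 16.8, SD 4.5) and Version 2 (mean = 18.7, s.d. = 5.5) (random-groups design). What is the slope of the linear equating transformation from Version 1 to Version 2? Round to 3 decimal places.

A = SD_Y / SD_X = 5.5 / 4.5 = 1.222

1.222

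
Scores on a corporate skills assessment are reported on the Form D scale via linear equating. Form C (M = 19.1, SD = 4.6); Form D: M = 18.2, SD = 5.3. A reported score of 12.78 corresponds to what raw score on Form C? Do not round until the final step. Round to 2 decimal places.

14.40

Invert y = (SD_Y/SD_X)(x − M_X) + M_Y:
x = (SD_X/SD_Y)(y − M_Y) + M_X = (4.6/5.3)(12.78 − 18.2) + 19.1
x = 0.867925 × -5.420 + 19.1 = 14.40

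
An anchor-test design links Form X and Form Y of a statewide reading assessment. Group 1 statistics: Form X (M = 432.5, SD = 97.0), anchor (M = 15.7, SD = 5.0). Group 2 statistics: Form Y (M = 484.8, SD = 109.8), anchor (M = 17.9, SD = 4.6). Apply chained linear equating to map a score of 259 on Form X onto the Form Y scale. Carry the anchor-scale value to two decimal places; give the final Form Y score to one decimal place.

Form X → anchor (Group 1): v = (5.0/97.0)(259 − 432.5) + 15.7 = 6.76
anchor → Form Y (Group 2): y = (109.8/4.6)(6.76 − 17.9) + 484.8 = 218.9

218.9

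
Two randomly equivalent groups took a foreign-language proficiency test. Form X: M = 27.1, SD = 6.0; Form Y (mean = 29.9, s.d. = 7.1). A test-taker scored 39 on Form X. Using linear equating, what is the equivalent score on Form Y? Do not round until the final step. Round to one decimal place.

44.0

Linear equating: y = (SD_Y/SD_X)(x − M_X) + M_Y
y = (7.1/6.0)(39 − 27.1) + 29.9
y = 1.183333 × 11.9 + 29.9 = 14.0817 + 29.9 = 44.0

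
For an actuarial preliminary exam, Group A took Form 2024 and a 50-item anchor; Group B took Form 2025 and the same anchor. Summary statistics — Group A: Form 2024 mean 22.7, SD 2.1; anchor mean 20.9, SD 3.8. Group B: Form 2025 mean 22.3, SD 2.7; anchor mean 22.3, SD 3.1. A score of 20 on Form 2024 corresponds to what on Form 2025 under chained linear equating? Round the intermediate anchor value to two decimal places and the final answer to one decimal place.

16.8

Form 2024 → anchor (Group A): v = (3.8/2.1)(20 − 22.7) + 20.9 = 16.01
anchor → Form 2025 (Group B): y = (2.7/3.1)(16.01 − 22.3) + 22.3 = 16.8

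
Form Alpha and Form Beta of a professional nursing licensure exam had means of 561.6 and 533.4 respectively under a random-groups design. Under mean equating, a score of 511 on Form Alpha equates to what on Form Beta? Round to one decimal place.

Mean equating: y = x + (M_Y − M_X) = 511 + (533.4 − 561.6) = 482.8

482.8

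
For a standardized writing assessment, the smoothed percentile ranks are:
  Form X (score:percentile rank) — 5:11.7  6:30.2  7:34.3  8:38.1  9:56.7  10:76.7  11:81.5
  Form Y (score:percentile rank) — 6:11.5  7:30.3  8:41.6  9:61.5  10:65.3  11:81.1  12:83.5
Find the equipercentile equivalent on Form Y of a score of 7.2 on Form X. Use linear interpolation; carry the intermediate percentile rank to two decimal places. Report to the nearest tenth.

PR of 7.2 on Form X: 34.3 + (7.2 − 7)/(8 − 7) × (38.1 − 34.3) = 35.06
On Form Y, PR 35.06 falls between score 7 (PR 30.3) and 8 (PR 41.6).
Interpolate: 7 + (35.06 − 30.3)/(41.6 − 30.3) × (8 − 7) = 7.4

7.4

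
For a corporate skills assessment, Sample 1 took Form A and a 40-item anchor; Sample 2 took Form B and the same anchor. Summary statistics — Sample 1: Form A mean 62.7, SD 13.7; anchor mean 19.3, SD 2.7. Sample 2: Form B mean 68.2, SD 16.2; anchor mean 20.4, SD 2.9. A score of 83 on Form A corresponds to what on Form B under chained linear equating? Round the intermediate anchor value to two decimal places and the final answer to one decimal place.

Form A → anchor (Sample 1): v = (2.7/13.7)(83 − 62.7) + 19.3 = 23.30
anchor → Form B (Sample 2): y = (16.2/2.9)(23.30 − 20.4) + 68.2 = 84.4

84.4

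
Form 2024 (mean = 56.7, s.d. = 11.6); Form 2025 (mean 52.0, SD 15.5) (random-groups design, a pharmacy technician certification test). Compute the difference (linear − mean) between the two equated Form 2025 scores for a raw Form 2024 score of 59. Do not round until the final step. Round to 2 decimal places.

Mean-equated: 59 + (52.0 − 56.7) = 54.30
Linear-equated: (15.5/11.6)(59 − 56.7) + 52.0 = 55.073
Difference = 55.073 − 54.30 = 0.77

0.77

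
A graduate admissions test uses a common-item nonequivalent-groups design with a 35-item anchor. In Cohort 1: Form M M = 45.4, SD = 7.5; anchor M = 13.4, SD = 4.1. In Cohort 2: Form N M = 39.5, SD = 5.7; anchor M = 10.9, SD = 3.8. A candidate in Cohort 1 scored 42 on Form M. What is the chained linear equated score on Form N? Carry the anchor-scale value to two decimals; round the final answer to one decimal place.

40.5

Form M → anchor (Cohort 1): v = (4.1/7.5)(42 − 45.4) + 13.4 = 11.54
anchor → Form N (Cohort 2): y = (5.7/3.8)(11.54 − 10.9) + 39.5 = 40.5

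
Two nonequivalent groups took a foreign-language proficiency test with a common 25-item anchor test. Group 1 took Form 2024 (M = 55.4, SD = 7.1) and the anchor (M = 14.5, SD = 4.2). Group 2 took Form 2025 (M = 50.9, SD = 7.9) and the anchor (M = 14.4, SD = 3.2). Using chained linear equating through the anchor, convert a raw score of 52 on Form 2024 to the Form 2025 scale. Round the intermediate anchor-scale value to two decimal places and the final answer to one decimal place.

46.2

Form 2024 → anchor (Group 1): v = (4.2/7.1)(52 − 55.4) + 14.5 = 12.49
anchor → Form 2025 (Group 2): y = (7.9/3.2)(12.49 − 14.4) + 50.9 = 46.2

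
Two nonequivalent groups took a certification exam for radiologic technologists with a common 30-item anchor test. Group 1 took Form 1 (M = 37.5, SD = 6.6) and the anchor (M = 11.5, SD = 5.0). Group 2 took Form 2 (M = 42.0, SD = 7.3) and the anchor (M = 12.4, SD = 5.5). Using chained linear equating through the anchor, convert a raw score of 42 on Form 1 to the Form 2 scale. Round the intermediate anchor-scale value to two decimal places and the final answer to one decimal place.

Form 1 → anchor (Group 1): v = (5.0/6.6)(42 − 37.5) + 11.5 = 14.91
anchor → Form 2 (Group 2): y = (7.3/5.5)(14.91 − 12.4) + 42.0 = 45.3

45.3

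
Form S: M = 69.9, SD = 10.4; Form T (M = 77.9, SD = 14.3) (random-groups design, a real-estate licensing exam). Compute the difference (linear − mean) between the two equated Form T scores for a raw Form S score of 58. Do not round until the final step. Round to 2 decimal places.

-4.46

Mean-equated: 58 + (77.9 − 69.9) = 66.00
Linear-equated: (14.3/10.4)(58 − 69.9) + 77.9 = 61.537
Difference = 61.537 − 66.00 = -4.46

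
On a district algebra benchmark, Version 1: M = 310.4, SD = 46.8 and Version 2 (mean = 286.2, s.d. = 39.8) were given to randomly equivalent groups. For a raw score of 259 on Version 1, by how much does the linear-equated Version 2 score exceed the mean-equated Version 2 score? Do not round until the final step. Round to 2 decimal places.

Mean-equated: 259 + (286.2 − 310.4) = 234.80
Linear-equated: (39.8/46.8)(259 − 310.4) + 286.2 = 242.488
Difference = 242.488 − 234.80 = 7.69

7.69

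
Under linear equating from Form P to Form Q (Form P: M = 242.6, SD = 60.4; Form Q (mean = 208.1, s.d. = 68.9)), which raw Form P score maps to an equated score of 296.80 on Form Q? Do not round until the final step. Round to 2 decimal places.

Invert y = (SD_Y/SD_X)(x − M_X) + M_Y:
x = (SD_X/SD_Y)(y − M_Y) + M_X = (60.4/68.9)(296.80 − 208.1) + 242.6
x = 0.876633 × 88.700 + 242.6 = 320.36

320.36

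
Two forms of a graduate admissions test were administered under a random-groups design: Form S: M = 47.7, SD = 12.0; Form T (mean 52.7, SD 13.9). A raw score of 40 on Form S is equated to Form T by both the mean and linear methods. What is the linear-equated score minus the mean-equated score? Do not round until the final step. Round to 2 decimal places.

-1.22

Mean-equated: 40 + (52.7 − 47.7) = 45.00
Linear-equated: (13.9/12.0)(40 − 47.7) + 52.7 = 43.781
Difference = 43.781 − 45.00 = -1.22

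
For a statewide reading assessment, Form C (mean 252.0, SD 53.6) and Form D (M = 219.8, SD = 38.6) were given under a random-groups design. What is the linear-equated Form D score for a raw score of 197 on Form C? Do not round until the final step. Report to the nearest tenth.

180.2

Linear equating: y = (SD_Y/SD_X)(x − M_X) + M_Y
y = (38.6/53.6)(197 − 252.0) + 219.8
y = 0.720149 × -55.0 + 219.8 = -39.6082 + 219.8 = 180.2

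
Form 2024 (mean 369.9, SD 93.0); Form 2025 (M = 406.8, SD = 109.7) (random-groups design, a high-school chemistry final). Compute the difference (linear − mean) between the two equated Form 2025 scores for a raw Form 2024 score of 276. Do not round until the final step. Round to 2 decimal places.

Mean-equated: 276 + (406.8 − 369.9) = 312.90
Linear-equated: (109.7/93.0)(276 − 369.9) + 406.8 = 296.038
Difference = 296.038 − 312.90 = -16.86

-16.86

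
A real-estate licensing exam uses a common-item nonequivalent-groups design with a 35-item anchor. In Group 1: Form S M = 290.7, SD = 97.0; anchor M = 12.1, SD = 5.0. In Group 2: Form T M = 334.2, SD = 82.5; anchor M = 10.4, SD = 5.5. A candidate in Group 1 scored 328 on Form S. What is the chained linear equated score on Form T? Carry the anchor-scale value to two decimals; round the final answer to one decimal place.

388.5

Form S → anchor (Group 1): v = (5.0/97.0)(328 − 290.7) + 12.1 = 14.02
anchor → Form T (Group 2): y = (82.5/5.5)(14.02 − 10.4) + 334.2 = 388.5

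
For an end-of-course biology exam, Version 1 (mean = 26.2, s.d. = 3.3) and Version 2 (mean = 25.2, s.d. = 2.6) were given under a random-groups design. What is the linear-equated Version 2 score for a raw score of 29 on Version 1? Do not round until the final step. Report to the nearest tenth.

Linear equating: y = (SD_Y/SD_X)(x − M_X) + M_Y
y = (2.6/3.3)(29 − 26.2) + 25.2
y = 0.787879 × 2.8 + 25.2 = 2.2061 + 25.2 = 27.4

27.4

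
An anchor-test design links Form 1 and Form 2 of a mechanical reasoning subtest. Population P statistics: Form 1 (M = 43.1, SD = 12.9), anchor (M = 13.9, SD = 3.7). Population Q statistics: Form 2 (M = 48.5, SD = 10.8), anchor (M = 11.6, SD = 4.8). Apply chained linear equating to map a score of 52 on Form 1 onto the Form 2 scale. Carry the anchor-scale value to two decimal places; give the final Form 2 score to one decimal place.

59.4

Form 1 → anchor (Population P): v = (3.7/12.9)(52 − 43.1) + 13.9 = 16.45
anchor → Form 2 (Population Q): y = (10.8/4.8)(16.45 − 11.6) + 48.5 = 59.4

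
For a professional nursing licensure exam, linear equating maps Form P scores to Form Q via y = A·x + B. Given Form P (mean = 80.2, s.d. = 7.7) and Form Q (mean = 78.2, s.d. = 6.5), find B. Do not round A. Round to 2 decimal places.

10.50

A = SD_Y / SD_X = 6.5 / 7.7 = 0.844156
B = M_Y − A·M_X = 78.2 − 0.844156 × 80.2 = 10.50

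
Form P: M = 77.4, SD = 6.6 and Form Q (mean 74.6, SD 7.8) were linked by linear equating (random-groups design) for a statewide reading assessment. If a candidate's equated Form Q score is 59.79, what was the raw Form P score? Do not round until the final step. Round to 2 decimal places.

Invert y = (SD_Y/SD_X)(x − M_X) + M_Y:
x = (SD_X/SD_Y)(y − M_Y) + M_X = (6.6/7.8)(59.79 − 74.6) + 77.4
x = 0.846154 × -14.810 + 77.4 = 64.87

64.87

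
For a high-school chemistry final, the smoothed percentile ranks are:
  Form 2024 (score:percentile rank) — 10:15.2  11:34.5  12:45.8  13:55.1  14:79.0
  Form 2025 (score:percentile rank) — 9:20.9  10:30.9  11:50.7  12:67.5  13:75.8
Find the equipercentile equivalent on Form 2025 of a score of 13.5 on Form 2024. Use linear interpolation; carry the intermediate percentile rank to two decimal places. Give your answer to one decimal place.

PR of 13.5 on Form 2024: 55.1 + (13.5 − 13)/(14 − 13) × (79.0 − 55.1) = 67.05
On Form 2025, PR 67.05 falls between score 11 (PR 50.7) and 12 (PR 67.5).
Interpolate: 11 + (67.05 − 50.7)/(67.5 − 50.7) × (12 − 11) = 12.0

12.0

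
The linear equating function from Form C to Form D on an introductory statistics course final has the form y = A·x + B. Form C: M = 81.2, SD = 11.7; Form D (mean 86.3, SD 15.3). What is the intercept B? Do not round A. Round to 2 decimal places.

-19.88

A = SD_Y / SD_X = 15.3 / 11.7 = 1.307692
B = M_Y − A·M_X = 86.3 − 1.307692 × 81.2 = -19.88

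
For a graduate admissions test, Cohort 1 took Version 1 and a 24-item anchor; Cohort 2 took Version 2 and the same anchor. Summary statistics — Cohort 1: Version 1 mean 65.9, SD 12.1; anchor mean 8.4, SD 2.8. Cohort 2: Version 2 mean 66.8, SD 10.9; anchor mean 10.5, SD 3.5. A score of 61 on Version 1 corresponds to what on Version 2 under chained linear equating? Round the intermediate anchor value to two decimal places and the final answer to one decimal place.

Version 1 → anchor (Cohort 1): v = (2.8/12.1)(61 − 65.9) + 8.4 = 7.27
anchor → Version 2 (Cohort 2): y = (10.9/3.5)(7.27 − 10.5) + 66.8 = 56.7

56.7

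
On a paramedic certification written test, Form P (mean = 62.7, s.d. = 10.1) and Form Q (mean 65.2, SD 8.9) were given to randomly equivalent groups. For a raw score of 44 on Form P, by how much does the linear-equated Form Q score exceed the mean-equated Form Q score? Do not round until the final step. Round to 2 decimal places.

2.22

Mean-equated: 44 + (65.2 − 62.7) = 46.50
Linear-equated: (8.9/10.1)(44 − 62.7) + 65.2 = 48.722
Difference = 48.722 − 46.50 = 2.22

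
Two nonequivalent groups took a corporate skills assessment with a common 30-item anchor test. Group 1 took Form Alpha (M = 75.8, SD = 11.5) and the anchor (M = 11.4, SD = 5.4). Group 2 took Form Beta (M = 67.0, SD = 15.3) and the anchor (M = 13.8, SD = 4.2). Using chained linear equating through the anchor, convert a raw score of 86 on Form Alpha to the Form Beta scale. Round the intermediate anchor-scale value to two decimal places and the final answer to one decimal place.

Form Alpha → anchor (Group 1): v = (5.4/11.5)(86 − 75.8) + 11.4 = 16.19
anchor → Form Beta (Group 2): y = (15.3/4.2)(16.19 − 13.8) + 67.0 = 75.7

75.7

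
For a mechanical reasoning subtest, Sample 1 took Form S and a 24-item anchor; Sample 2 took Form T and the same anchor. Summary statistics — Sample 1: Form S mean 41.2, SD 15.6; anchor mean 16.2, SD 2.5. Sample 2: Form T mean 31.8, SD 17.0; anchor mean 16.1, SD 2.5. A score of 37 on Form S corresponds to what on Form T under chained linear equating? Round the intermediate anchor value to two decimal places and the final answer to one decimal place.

Form S → anchor (Sample 1): v = (2.5/15.6)(37 − 41.2) + 16.2 = 15.53
anchor → Form T (Sample 2): y = (17.0/2.5)(15.53 − 16.1) + 31.8 = 27.9

27.9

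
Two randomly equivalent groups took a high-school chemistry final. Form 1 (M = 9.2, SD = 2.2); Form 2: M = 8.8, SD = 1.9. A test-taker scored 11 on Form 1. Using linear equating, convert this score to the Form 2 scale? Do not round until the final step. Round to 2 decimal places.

10.35

Linear equating: y = (SD_Y/SD_X)(x − M_X) + M_Y
y = (1.9/2.2)(11 − 9.2) + 8.8
y = 0.863636 × 1.8 + 8.8 = 1.5545 + 8.8 = 10.35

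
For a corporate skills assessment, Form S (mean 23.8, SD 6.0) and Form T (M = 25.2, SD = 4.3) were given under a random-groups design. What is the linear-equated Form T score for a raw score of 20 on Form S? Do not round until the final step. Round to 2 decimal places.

Linear equating: y = (SD_Y/SD_X)(x − M_X) + M_Y
y = (4.3/6.0)(20 − 23.8) + 25.2
y = 0.716667 × -3.8 + 25.2 = -2.7233 + 25.2 = 22.48

22.48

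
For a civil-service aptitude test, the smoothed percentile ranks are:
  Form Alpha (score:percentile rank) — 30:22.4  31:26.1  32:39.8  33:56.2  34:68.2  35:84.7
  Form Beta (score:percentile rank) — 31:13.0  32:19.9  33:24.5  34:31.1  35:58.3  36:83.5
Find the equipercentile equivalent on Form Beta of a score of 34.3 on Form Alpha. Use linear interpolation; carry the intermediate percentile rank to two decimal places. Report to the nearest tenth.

35.6

PR of 34.3 on Form Alpha: 68.2 + (34.3 − 34)/(35 − 34) × (84.7 − 68.2) = 73.15
On Form Beta, PR 73.15 falls between score 35 (PR 58.3) and 36 (PR 83.5).
Interpolate: 35 + (73.15 − 58.3)/(83.5 − 58.3) × (36 − 35) = 35.6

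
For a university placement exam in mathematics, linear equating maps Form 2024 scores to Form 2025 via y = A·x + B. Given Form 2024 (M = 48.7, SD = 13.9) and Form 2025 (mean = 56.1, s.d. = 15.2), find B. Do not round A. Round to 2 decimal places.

A = SD_Y / SD_X = 15.2 / 13.9 = 1.093525
B = M_Y − A·M_X = 56.1 − 1.093525 × 48.7 = 2.85

2.85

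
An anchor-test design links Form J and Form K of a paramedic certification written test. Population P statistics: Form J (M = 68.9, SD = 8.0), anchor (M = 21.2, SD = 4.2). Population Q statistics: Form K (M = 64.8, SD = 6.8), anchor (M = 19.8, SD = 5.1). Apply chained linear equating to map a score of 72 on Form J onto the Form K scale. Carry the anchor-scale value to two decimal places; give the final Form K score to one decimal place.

68.8

Form J → anchor (Population P): v = (4.2/8.0)(72 − 68.9) + 21.2 = 22.83
anchor → Form K (Population Q): y = (6.8/5.1)(22.83 − 19.8) + 64.8 = 68.8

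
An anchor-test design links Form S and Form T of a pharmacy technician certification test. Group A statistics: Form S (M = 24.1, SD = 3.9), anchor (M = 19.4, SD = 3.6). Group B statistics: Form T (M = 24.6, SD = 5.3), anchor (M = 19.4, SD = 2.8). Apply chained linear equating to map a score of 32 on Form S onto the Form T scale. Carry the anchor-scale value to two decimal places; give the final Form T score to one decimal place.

Form S → anchor (Group A): v = (3.6/3.9)(32 − 24.1) + 19.4 = 26.69
anchor → Form T (Group B): y = (5.3/2.8)(26.69 − 19.4) + 24.6 = 38.4

38.4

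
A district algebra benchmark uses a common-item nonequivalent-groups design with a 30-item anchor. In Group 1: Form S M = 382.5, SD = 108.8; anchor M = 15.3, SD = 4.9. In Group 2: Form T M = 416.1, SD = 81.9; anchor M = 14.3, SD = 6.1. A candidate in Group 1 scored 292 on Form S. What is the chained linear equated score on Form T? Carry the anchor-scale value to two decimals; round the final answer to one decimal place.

Form S → anchor (Group 1): v = (4.9/108.8)(292 − 382.5) + 15.3 = 11.22
anchor → Form T (Group 2): y = (81.9/6.1)(11.22 − 14.3) + 416.1 = 374.7

374.7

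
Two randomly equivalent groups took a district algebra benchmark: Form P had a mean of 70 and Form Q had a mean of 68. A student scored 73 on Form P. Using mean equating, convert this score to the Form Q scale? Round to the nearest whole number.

71

Mean equating: y = x + (M_Y − M_X) = 73 + (68 − 70) = 71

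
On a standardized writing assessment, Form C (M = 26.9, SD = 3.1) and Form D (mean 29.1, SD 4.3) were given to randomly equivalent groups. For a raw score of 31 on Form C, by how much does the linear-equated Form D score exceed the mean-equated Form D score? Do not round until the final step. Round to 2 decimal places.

Mean-equated: 31 + (29.1 − 26.9) = 33.20
Linear-equated: (4.3/3.1)(31 − 26.9) + 29.1 = 34.787
Difference = 34.787 − 33.20 = 1.59

1.59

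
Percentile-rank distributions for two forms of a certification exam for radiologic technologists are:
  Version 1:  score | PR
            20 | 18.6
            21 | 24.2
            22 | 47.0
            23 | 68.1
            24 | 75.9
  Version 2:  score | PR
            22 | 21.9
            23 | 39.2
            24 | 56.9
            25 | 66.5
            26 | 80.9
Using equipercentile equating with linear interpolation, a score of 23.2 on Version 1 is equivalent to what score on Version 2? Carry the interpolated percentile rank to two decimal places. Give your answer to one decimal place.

PR of 23.2 on Version 1: 68.1 + (23.2 − 23)/(24 − 23) × (75.9 − 68.1) = 69.66
On Version 2, PR 69.66 falls between score 25 (PR 66.5) and 26 (PR 80.9).
Interpolate: 25 + (69.66 − 66.5)/(80.9 − 66.5) × (26 − 25) = 25.2

25.2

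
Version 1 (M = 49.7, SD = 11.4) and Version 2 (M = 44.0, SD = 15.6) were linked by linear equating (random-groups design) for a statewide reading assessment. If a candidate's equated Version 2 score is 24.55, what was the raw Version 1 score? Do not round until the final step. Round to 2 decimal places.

Invert y = (SD_Y/SD_X)(x − M_X) + M_Y:
x = (SD_X/SD_Y)(y − M_Y) + M_X = (11.4/15.6)(24.55 − 44.0) + 49.7
x = 0.730769 × -19.450 + 49.7 = 35.49

35.49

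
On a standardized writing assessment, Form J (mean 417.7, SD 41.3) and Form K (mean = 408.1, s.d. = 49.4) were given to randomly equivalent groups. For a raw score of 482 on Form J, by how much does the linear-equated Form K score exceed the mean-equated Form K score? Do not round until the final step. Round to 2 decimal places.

Mean-equated: 482 + (408.1 − 417.7) = 472.40
Linear-equated: (49.4/41.3)(482 − 417.7) + 408.1 = 485.011
Difference = 485.011 − 472.40 = 12.61

12.61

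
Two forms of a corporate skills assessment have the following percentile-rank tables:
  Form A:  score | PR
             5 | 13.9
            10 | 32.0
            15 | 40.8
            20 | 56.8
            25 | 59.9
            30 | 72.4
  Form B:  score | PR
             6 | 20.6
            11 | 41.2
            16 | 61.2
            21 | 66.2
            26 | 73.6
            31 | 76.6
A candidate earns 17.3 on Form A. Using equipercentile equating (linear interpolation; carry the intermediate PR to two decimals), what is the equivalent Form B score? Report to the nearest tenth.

12.7

PR of 17.3 on Form A: 40.8 + (17.3 − 15)/(20 − 15) × (56.8 − 40.8) = 48.16
On Form B, PR 48.16 falls between score 11 (PR 41.2) and 16 (PR 61.2).
Interpolate: 11 + (48.16 − 41.2)/(61.2 − 41.2) × (16 − 11) = 12.7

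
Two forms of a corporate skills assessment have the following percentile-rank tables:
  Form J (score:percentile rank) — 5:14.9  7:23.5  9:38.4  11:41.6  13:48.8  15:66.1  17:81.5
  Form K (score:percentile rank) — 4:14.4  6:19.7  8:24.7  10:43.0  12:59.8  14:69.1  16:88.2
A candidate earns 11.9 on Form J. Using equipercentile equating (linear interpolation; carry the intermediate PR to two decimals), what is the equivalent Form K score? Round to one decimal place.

10.2

PR of 11.9 on Form J: 41.6 + (11.9 − 11)/(13 − 11) × (48.8 − 41.6) = 44.84
On Form K, PR 44.84 falls between score 10 (PR 43.0) and 12 (PR 59.8).
Interpolate: 10 + (44.84 − 43.0)/(59.8 − 43.0) × (12 − 10) = 10.2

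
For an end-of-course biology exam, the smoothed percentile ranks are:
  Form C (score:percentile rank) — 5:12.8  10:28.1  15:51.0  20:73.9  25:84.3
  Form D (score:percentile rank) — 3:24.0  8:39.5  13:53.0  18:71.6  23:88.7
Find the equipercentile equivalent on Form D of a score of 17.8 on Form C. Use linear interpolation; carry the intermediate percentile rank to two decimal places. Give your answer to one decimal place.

15.9

PR of 17.8 on Form C: 51.0 + (17.8 − 15)/(20 − 15) × (73.9 − 51.0) = 63.82
On Form D, PR 63.82 falls between score 13 (PR 53.0) and 18 (PR 71.6).
Interpolate: 13 + (63.82 − 53.0)/(71.6 − 53.0) × (18 − 13) = 15.9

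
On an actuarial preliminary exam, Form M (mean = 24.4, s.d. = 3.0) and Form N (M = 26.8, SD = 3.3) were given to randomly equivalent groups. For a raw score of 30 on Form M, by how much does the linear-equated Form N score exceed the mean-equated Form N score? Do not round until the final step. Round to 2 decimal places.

0.56

Mean-equated: 30 + (26.8 − 24.4) = 32.40
Linear-equated: (3.3/3.0)(30 − 24.4) + 26.8 = 32.960
Difference = 32.960 − 32.40 = 0.56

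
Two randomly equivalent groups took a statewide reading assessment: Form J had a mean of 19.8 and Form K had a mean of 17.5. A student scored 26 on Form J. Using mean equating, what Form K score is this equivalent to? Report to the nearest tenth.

23.7

Mean equating: y = x + (M_Y − M_X) = 26 + (17.5 − 19.8) = 23.7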